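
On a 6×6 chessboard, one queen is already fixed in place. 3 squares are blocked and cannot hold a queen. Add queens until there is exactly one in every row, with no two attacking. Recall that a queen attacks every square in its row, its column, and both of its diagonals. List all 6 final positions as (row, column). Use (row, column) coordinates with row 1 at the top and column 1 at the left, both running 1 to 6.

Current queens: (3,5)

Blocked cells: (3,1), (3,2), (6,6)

Row 1: attacked by (3,5)→{3,5}. Safe: 1, 2, 4, 6. Place at column 4.
Row 2: attacked by (1,4)→{3,4,5}; (3,5)→{4,5,6}. Safe: 1, 2. Place at column 1.
Row 4: attacked by (1,4)→{1,4}; (2,1)→{1,3}; (3,5)→{4,5,6}. Safe: 2. Place at column 2.
Row 5: attacked by (1,4)→{4}; (2,1)→{1,4}; (3,5)→{3,5}; (4,2)→{1,2,3}. Safe: 6. Place at column 6.
Row 6: attacked by (1,4)→{4}; (2,1)→{1,5}; (3,5)→{2,5}; (4,2)→{2,4}; (5,6)→{5,6}. Blocked: 6. Safe: 3. Place at column 3.
Columns [4, 1, 5, 2, 6, 3], r−c [-3, 1, -2, 2, -1, 3], r+c [5, 3, 8, 6, 11, 9] are all distinct, so no two queens attack.

(1,4) (2,1) (3,5) (4,2) (5,6) (6,3)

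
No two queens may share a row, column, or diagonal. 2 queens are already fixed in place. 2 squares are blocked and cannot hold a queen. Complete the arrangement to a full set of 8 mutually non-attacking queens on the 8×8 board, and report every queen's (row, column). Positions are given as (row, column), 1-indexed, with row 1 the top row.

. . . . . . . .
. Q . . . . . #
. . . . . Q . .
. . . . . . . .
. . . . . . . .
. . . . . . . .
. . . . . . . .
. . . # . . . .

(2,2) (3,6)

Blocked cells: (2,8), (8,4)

Row 1: attacked by (2,2)→{1,2,3}; (3,6)→{4,6,8}. Safe: 5, 7. Place at column 7.
Row 4: attacked by (1,7)→{4,7}; (2,2)→{2,4}; (3,6)→{5,6,7}. Safe: 1, 3, 8. Place at column 3.
Row 5: attacked by (1,7)→{3,7}; (2,2)→{2,5}; (3,6)→{4,6,8}; (4,3)→{2,3,4}. Safe: 1. Place at column 1.
Row 6: attacked by (1,7)→{2,7}; (2,2)→{2,6}; (3,6)→{3,6}; (4,3)→{1,3,5}; (5,1)→{1,2}. Safe: 4, 8. Place at column 4.
Row 7: attacked by (1,7)→{1,7}; (2,2)→{2,7}; (3,6)→{2,6}; (4,3)→{3,6}; (5,1)→{1,3}; (6,4)→{3,4,5}. Safe: 8. Place at column 8.
Row 8: attacked by (1,7)→{7}; (2,2)→{2,8}; (3,6)→{1,6}; (4,3)→{3,7}; (5,1)→{1,4}; (6,4)→{2,4,6}; (7,8)→{7,8}. Blocked: 4. Safe: 5. Place at column 5.
Columns [7, 2, 6, 3, 1, 4, 8, 5], r−c [-6, 0, -3, 1, 4, 2, -1, 3], r+c [8, 4, 9, 7, 6, 10, 15, 13] are all distinct, so no two queens attack.

(1,7) (2,2) (3,6) (4,3) (5,1) (6,4) (7,8) (8,5)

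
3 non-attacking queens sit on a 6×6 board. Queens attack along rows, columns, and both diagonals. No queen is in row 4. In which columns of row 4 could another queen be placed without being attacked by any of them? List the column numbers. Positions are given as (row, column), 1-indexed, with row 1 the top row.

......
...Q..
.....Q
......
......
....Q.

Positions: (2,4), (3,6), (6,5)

columns 1

(2,4) attacks row 4 at column 4 and diagonals 2, 6.
(3,6) attacks row 4 at column 6 and diagonals 5.
(6,5) attacks row 4 at column 5 and diagonals 3.
Attacked columns: {2, 3, 4, 5, 6}. Safe: {1}.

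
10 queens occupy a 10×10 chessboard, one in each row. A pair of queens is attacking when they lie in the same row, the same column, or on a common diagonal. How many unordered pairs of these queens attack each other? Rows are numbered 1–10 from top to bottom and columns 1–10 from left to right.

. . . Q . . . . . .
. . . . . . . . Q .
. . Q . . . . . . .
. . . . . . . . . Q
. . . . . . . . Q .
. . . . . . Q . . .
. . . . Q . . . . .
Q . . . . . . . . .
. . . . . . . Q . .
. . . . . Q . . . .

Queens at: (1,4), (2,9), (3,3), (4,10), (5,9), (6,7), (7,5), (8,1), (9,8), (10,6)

2

Same column: (2,9)–(5,9) (column 9).
Same diagonal: (4,10)–(5,9) (|4−5| = |10−9| = 1).
Total attacking pairs: 2.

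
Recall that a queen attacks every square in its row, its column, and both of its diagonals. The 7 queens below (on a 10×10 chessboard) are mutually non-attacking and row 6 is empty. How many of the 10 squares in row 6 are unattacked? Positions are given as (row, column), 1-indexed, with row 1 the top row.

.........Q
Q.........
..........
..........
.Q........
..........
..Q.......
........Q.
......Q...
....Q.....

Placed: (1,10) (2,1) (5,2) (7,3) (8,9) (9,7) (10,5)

(1,10) attacks row 6 at column 10 and diagonals 5.
(2,1) attacks row 6 at column 1 and diagonals 5.
(5,2) attacks row 6 at column 2 and diagonals 1, 3.
(7,3) attacks row 6 at column 3 and diagonals 2, 4.
(8,9) attacks row 6 at column 9 and diagonals 7.
(9,7) attacks row 6 at column 7 and diagonals 4, 10.
(10,5) attacks row 6 at column 5 and diagonals 1, 9.
Attacked columns: {1, 2, 3, 4, 5, 7, 9, 10}. Safe: {6, 8}.

2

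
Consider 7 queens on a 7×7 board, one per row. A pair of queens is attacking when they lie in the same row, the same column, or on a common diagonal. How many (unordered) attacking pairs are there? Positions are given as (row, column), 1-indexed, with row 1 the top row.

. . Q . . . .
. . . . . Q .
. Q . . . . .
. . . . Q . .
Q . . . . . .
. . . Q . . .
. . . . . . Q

All columns are distinct and no two queens satisfy |Δrow| = |Δcol|, so no pair attacks.

0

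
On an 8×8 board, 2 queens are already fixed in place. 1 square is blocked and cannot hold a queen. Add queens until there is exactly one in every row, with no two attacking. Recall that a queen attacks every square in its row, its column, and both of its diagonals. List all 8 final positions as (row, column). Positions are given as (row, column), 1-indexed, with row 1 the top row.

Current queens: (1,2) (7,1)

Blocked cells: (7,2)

Row 2: attacked by (1,2)→{1,2,3}; (7,1)→{1,6}. Safe: 4, 5, 7, 8. Place at column 7.
Row 3: attacked by (1,2)→{2,4}; (2,7)→{6,7,8}; (7,1)→{1,5}. Safe: 3. Place at column 3.
Row 4: attacked by (1,2)→{2,5}; (2,7)→{5,7}; (3,3)→{2,3,4}; (7,1)→{1,4}. Safe: 6, 8. Place at column 6.
Row 5: attacked by (1,2)→{2,6}; (2,7)→{4,7}; (3,3)→{1,3,5}; (4,6)→{5,6,7}; (7,1)→{1,3}. Safe: 8. Place at column 8.
Row 6: attacked by (1,2)→{2,7}; (2,7)→{3,7}; (3,3)→{3,6}; (4,6)→{4,6,8}; (5,8)→{7,8}; (7,1)→{1,2}. Safe: 5. Place at column 5.
Row 8: attacked by (1,2)→{2}; (2,7)→{1,7}; (3,3)→{3,8}; (4,6)→{2,6}; (5,8)→{5,8}; (6,5)→{3,5,7}; (7,1)→{1,2}. Safe: 4. Place at column 4.
Columns [2, 7, 3, 6, 8, 5, 1, 4], r−c [-1, -5, 0, -2, -3, 1, 6, 4], r+c [3, 9, 6, 10, 13, 11, 8, 12] are all distinct, so no two queens attack.

(1,2) (2,7) (3,3) (4,6) (5,8) (6,5) (7,1) (8,4)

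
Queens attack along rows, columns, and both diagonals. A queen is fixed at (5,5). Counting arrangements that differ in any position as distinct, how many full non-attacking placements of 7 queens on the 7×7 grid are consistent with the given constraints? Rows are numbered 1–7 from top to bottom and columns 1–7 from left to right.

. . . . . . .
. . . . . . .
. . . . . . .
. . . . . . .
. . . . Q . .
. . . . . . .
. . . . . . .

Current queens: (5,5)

6

Branch on row 1: col 2 → 1; col 3 → 2; col 4 → 1; col 6 → 1; col 7 → 1.
Sum: 1 + 2 + 1 + 1 + 1 = 6.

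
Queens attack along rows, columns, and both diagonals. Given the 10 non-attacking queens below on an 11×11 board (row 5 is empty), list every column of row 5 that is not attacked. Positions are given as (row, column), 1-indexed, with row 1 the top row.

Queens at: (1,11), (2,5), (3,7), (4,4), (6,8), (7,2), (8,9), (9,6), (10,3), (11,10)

columns 1

(1,11) attacks row 5 at column 11 and diagonals 7.
(2,5) attacks row 5 at column 5 and diagonals 2, 8.
(3,7) attacks row 5 at column 7 and diagonals 5, 9.
(4,4) attacks row 5 at column 4 and diagonals 3, 5.
(6,8) attacks row 5 at column 8 and diagonals 7, 9.
(7,2) attacks row 5 at column 2 and diagonals 4.
(8,9) attacks row 5 at column 9 and diagonals 6.
(9,6) attacks row 5 at column 6 and diagonals 2, 10.
(10,3) attacks row 5 at column 3 and diagonals 8.
(11,10) attacks row 5 at column 10 and diagonals 4.
Attacked columns: {2, 3, 4, 5, 6, 7, 8, 9, 10, 11}. Safe: {1}.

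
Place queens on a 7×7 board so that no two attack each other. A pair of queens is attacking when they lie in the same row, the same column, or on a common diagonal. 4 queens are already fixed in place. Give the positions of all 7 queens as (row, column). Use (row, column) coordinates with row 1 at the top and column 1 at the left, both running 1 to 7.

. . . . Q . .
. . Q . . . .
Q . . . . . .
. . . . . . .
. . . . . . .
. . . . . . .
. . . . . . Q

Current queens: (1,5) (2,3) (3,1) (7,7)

Row 4: attacked by (1,5)→{2,5}; (2,3)→{1,3,5}; (3,1)→{1,2}; (7,7)→{4,7}. Safe: 6. Place at column 6.
Row 5: attacked by (1,5)→{1,5}; (2,3)→{3,6}; (3,1)→{1,3}; (4,6)→{5,6,7}; (7,7)→{5,7}. Safe: 2, 4. Place at column 4.
Row 6: attacked by (1,5)→{5}; (2,3)→{3,7}; (3,1)→{1,4}; (4,6)→{4,6}; (5,4)→{3,4,5}; (7,7)→{6,7}. Safe: 2. Place at column 2.
Columns [5, 3, 1, 6, 4, 2, 7], r−c [-4, -1, 2, -2, 1, 4, 0], r+c [6, 5, 4, 10, 9, 8, 14] are all distinct, so no two queens attack.

(1,5) (2,3) (3,1) (4,6) (5,4) (6,2) (7,7)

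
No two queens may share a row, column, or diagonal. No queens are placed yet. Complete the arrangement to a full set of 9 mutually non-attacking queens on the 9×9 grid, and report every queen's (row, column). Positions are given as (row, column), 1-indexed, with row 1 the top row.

Row 1: Safe: 1, 2, 3, 4, 5, 6, 7, 8, 9. Place at column 6.
Row 2: attacked by (1,6)→{5,6,7}. Safe: 1, 2, 3, 4, 8, 9. Place at column 4.
Row 3: attacked by (1,6)→{4,6,8}; (2,4)→{3,4,5}. Safe: 1, 2, 7, 9. Place at column 2.
Row 4: attacked by (1,6)→{3,6,9}; (2,4)→{2,4,6}; (3,2)→{1,2,3}. Safe: 5, 7, 8. Place at column 7.
Row 5: attacked by (1,6)→{2,6}; (2,4)→{1,4,7}; (3,2)→{2,4}; (4,7)→{6,7,8}. Safe: 3, 5, 9. Place at column 9.
Row 6: attacked by (1,6)→{1,6}; (2,4)→{4,8}; (3,2)→{2,5}; (4,7)→{5,7,9}; (5,9)→{8,9}. Safe: 3. Place at column 3.
Row 7: attacked by (1,6)→{6}; (2,4)→{4,9}; (3,2)→{2,6}; (4,7)→{4,7}; (5,9)→{7,9}; (6,3)→{2,3,4}. Safe: 1, 5, 8. Place at column 5.
Row 8: attacked by (1,6)→{6}; (2,4)→{4}; (3,2)→{2,7}; (4,7)→{3,7}; (5,9)→{6,9}; (6,3)→{1,3,5}; (7,5)→{4,5,6}. Safe: 8. Place at column 8.
Row 9: attacked by (1,6)→{6}; (2,4)→{4}; (3,2)→{2,8}; (4,7)→{2,7}; (5,9)→{5,9}; (6,3)→{3,6}; (7,5)→{3,5,7}; (8,8)→{7,8,9}. Safe: 1. Place at column 1.
Columns [6, 4, 2, 7, 9, 3, 5, 8, 1], r−c [-5, -2, 1, -3, -4, 3, 2, 0, 8], r+c [7, 6, 5, 11, 14, 9, 12, 16, 10] are all distinct, so no two queens attack.

(1,6) (2,4) (3,2) (4,7) (5,9) (6,3) (7,5) (8,8) (9,1)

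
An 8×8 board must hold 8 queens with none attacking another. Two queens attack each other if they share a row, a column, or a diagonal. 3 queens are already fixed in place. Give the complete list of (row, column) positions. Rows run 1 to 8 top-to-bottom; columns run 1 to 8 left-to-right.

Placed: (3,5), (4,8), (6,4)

(1,1) (2,7) (3,5) (4,8) (5,2) (6,4) (7,6) (8,3)

Row 1: attacked by (3,5)→{3,5,7}; (4,8)→{5,8}; (6,4)→{4}. Safe: 1, 2, 6. Place at column 1.
Row 2: attacked by (1,1)→{1,2}; (3,5)→{4,5,6}; (4,8)→{6,8}; (6,4)→{4,8}. Safe: 3, 7. Place at column 7.
Row 5: attacked by (1,1)→{1,5}; (2,7)→{4,7}; (3,5)→{3,5,7}; (4,8)→{7,8}; (6,4)→{3,4,5}. Safe: 2, 6. Place at column 2.
Row 7: attacked by (1,1)→{1,7}; (2,7)→{2,7}; (3,5)→{1,5}; (4,8)→{5,8}; (5,2)→{2,4}; (6,4)→{3,4,5}. Safe: 6. Place at column 6.
Row 8: attacked by (1,1)→{1,8}; (2,7)→{1,7}; (3,5)→{5}; (4,8)→{4,8}; (5,2)→{2,5}; (6,4)→{2,4,6}; (7,6)→{5,6,7}. Safe: 3. Place at column 3.
Columns [1, 7, 5, 8, 2, 4, 6, 3], r−c [0, -5, -2, -4, 3, 2, 1, 5], r+c [2, 9, 8, 12, 7, 10, 13, 11] are all distinct, so no two queens attack.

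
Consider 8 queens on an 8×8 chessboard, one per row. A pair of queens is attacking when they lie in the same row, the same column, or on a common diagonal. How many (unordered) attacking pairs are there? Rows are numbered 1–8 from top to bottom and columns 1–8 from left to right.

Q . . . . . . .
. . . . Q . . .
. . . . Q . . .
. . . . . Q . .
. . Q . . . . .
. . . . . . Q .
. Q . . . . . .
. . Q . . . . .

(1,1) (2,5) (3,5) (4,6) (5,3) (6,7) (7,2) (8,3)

Same column: (2,5)–(3,5) (column 5); (5,3)–(8,3) (column 3).
Same diagonal: (3,5)–(4,6) (|3−4| = |5−6| = 1); (3,5)–(5,3) (|3−5| = |5−3| = 2); (7,2)–(8,3) (|7−8| = |2−3| = 1).
Total attacking pairs: 5.

5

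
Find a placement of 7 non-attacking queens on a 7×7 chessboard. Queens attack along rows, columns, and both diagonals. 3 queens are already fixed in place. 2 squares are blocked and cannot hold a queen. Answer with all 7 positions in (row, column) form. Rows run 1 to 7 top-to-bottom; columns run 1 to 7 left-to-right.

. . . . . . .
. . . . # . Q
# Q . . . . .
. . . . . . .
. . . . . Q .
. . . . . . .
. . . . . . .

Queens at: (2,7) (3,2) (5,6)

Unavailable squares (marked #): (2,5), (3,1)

(1,3) (2,7) (3,2) (4,4) (5,6) (6,1) (7,5)

Row 1: attacked by (2,7)→{6,7}; (3,2)→{2,4}; (5,6)→{2,6}. Safe: 1, 3, 5. Place at column 3.
Row 4: attacked by (1,3)→{3,6}; (2,7)→{5,7}; (3,2)→{1,2,3}; (5,6)→{5,6,7}. Safe: 4. Place at column 4.
Row 6: attacked by (1,3)→{3}; (2,7)→{3,7}; (3,2)→{2,5}; (4,4)→{2,4,6}; (5,6)→{5,6,7}. Safe: 1. Place at column 1.
Row 7: attacked by (1,3)→{3}; (2,7)→{2,7}; (3,2)→{2,6}; (4,4)→{1,4,7}; (5,6)→{4,6}; (6,1)→{1,2}. Safe: 5. Place at column 5.
Columns [3, 7, 2, 4, 6, 1, 5], r−c [-2, -5, 1, 0, -1, 5, 2], r+c [4, 9, 5, 8, 11, 7, 12] are all distinct, so no two queens attack.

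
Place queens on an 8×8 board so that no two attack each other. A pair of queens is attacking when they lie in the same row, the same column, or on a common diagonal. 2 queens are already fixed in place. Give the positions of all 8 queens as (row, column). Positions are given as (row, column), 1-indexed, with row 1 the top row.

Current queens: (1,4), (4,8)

(1,4) (2,1) (3,5) (4,8) (5,2) (6,7) (7,3) (8,6)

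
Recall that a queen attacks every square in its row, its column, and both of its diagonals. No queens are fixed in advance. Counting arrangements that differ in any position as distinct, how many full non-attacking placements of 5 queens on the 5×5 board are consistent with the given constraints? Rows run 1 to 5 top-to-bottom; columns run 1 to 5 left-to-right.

10

Branch on row 1: col 1 → 2; col 2 → 2; col 3 → 2; col 4 → 2; col 5 → 2.
Sum: 2 + 2 + 2 + 2 + 2 = 10.
(This is the classic 5-queens count.)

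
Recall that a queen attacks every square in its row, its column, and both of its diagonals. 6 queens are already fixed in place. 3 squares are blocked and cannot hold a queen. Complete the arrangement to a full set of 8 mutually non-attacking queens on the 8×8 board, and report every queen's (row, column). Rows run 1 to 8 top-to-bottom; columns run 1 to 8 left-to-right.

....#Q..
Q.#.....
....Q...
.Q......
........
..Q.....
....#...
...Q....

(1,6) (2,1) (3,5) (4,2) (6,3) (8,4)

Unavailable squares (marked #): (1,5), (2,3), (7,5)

(1,6) (2,1) (3,5) (4,2) (5,8) (6,3) (7,7) (8,4)

Row 5: attacked by (1,6)→{2,6}; (2,1)→{1,4}; (3,5)→{3,5,7}; (4,2)→{1,2,3}; (6,3)→{2,3,4}; (8,4)→{1,4,7}. Safe: 8. Place at column 8.
Row 7: attacked by (1,6)→{6}; (2,1)→{1,6}; (3,5)→{1,5}; (4,2)→{2,5}; (5,8)→{6,8}; (6,3)→{2,3,4}; (8,4)→{3,4,5}. Blocked: 5. Safe: 7. Place at column 7.
Columns [6, 1, 5, 2, 8, 3, 7, 4], r−c [-5, 1, -2, 2, -3, 3, 0, 4], r+c [7, 3, 8, 6, 13, 9, 14, 12] are all distinct, so no two queens attack.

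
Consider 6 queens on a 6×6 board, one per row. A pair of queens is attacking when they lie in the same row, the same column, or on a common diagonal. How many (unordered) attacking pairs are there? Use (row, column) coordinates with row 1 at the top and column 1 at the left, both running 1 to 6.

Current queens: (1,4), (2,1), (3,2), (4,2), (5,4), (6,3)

7

Same column: (1,4)–(5,4) (column 4); (3,2)–(4,2) (column 2).
Same diagonal: (1,4)–(3,2) (|1−3| = |4−2| = 2); (2,1)–(3,2) (|2−3| = |1−2| = 1); (2,1)–(5,4) (|2−5| = |1−4| = 3); (3,2)–(5,4) (|3−5| = |2−4| = 2); (5,4)–(6,3) (|5−6| = |4−3| = 1).
Total attacking pairs: 7.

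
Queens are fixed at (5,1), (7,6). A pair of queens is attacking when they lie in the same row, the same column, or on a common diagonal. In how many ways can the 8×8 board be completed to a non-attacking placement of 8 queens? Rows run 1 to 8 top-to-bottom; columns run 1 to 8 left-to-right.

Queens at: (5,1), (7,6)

3

Branch on row 1: col 2 → 2; col 3 → 0; col 4 → 1; col 7 → 0; col 8 → 0.
Sum: 2 + 0 + 1 + 0 + 0 = 3.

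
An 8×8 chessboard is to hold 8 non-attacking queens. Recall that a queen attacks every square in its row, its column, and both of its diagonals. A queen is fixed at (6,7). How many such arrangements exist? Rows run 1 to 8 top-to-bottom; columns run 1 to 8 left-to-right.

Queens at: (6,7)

14

Branch on row 1: col 1 → 1; col 3 → 4; col 4 → 3; col 5 → 3; col 6 → 2; col 8 → 1.
Sum: 1 + 4 + 3 + 3 + 2 + 1 = 14.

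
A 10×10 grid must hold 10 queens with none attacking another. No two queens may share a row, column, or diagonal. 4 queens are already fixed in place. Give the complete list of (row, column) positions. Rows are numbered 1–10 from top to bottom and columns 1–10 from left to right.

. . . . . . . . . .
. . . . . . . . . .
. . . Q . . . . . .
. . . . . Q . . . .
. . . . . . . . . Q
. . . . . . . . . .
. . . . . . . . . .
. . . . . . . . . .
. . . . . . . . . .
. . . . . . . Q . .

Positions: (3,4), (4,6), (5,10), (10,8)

Row 1: attacked by (3,4)→{2,4,6}; (4,6)→{3,6,9}; (5,10)→{6,10}; (10,8)→{8}. Safe: 1, 5, 7. Place at column 5.
Row 2: attacked by (1,5)→{4,5,6}; (3,4)→{3,4,5}; (4,6)→{4,6,8}; (5,10)→{7,10}; (10,8)→{8}. Safe: 1, 2, 9. Place at column 9.
Row 6: attacked by (1,5)→{5,10}; (2,9)→{5,9}; (3,4)→{1,4,7}; (4,6)→{4,6,8}; (5,10)→{9,10}; (10,8)→{4,8}. Safe: 2, 3. Place at column 2.
Row 7: attacked by (1,5)→{5}; (2,9)→{4,9}; (3,4)→{4,8}; (4,6)→{3,6,9}; (5,10)→{8,10}; (6,2)→{1,2,3}; (10,8)→{5,8}. Safe: 7. Place at column 7.
Row 8: attacked by (1,5)→{5}; (2,9)→{3,9}; (3,4)→{4,9}; (4,6)→{2,6,10}; (5,10)→{7,10}; (6,2)→{2,4}; (7,7)→{6,7,8}; (10,8)→{6,8,10}. Safe: 1. Place at column 1.
Row 9: attacked by (1,5)→{5}; (2,9)→{2,9}; (3,4)→{4,10}; (4,6)→{1,6}; (5,10)→{6,10}; (6,2)→{2,5}; (7,7)→{5,7,9}; (8,1)→{1,2}; (10,8)→{7,8,9}. Safe: 3. Place at column 3.
Columns [5, 9, 4, 6, 10, 2, 7, 1, 3, 8], r−c [-4, -7, -1, -2, -5, 4, 0, 7, 6, 2], r+c [6, 11, 7, 10, 15, 8, 14, 9, 12, 18] are all distinct, so no two queens attack.

(1,5) (2,9) (3,4) (4,6) (5,10) (6,2) (7,7) (8,1) (9,3) (10,8)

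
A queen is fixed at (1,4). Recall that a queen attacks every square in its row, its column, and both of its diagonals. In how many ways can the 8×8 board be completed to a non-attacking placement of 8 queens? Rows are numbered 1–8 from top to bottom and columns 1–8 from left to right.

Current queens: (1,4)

Branch on row 2: col 1 → 2; col 2 → 6; col 6 → 3; col 7 → 4; col 8 → 3.
Sum: 2 + 6 + 3 + 4 + 3 = 18.

18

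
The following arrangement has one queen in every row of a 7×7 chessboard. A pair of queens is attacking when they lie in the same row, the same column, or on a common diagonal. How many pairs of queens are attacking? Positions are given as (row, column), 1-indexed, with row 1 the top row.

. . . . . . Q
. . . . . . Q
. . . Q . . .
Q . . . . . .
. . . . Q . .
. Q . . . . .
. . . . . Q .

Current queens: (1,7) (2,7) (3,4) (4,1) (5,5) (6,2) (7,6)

2

Same column: (1,7)–(2,7) (column 7).
Same diagonal: (1,7)–(6,2) (|1−6| = |7−2| = 5).
Total attacking pairs: 2.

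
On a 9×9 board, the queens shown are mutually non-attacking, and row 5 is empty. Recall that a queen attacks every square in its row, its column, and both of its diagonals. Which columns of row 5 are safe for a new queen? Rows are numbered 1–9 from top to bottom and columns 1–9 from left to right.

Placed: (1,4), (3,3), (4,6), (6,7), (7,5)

(1,4) attacks row 5 at column 4 and diagonals 8.
(3,3) attacks row 5 at column 3 and diagonals 1, 5.
(4,6) attacks row 5 at column 6 and diagonals 5, 7.
(6,7) attacks row 5 at column 7 and diagonals 6, 8.
(7,5) attacks row 5 at column 5 and diagonals 3, 7.
Attacked columns: {1, 3, 4, 5, 6, 7, 8}. Safe: {2, 9}.

columns 2, 9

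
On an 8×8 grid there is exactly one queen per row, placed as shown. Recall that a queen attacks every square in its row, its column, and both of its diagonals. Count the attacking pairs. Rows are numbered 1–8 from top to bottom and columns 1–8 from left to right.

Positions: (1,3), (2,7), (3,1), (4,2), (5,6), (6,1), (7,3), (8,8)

4

Same column: (1,3)–(7,3) (column 3); (3,1)–(6,1) (column 1).
Same diagonal: (1,3)–(3,1) (|1−3| = |3−1| = 2); (3,1)–(4,2) (|3−4| = |1−2| = 1).
Total attacking pairs: 4.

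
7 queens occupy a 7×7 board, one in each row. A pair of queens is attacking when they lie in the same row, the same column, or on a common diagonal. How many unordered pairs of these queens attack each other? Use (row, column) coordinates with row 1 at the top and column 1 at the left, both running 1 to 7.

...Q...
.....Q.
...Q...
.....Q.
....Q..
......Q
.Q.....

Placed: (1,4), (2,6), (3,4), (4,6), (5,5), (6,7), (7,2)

4

Same column: (1,4)–(3,4) (column 4); (2,6)–(4,6) (column 6).
Same diagonal: (3,4)–(6,7) (|3−6| = |4−7| = 3); (4,6)–(5,5) (|4−5| = |6−5| = 1).
Total attacking pairs: 4.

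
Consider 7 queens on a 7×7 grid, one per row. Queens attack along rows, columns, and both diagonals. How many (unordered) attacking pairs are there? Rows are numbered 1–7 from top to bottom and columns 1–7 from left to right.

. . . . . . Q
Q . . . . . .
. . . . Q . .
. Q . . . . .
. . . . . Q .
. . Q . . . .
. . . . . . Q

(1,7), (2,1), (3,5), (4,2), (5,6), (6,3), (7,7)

Same column: (1,7)–(7,7) (column 7).
Same diagonal: (1,7)–(3,5) (|1−3| = |7−5| = 2).
Total attacking pairs: 2.

2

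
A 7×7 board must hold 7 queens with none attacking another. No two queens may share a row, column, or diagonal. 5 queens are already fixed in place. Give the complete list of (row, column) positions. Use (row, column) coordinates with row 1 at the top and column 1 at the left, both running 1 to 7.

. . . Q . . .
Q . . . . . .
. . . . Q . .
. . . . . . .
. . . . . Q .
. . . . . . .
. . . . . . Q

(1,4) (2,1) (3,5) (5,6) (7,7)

(1,4) (2,1) (3,5) (4,2) (5,6) (6,3) (7,7)

Row 4: attacked by (1,4)→{1,4,7}; (2,1)→{1,3}; (3,5)→{4,5,6}; (5,6)→{5,6,7}; (7,7)→{4,7}. Safe: 2. Place at column 2.
Row 6: attacked by (1,4)→{4}; (2,1)→{1,5}; (3,5)→{2,5}; (4,2)→{2,4}; (5,6)→{5,6,7}; (7,7)→{6,7}. Safe: 3. Place at column 3.
Columns [4, 1, 5, 2, 6, 3, 7], r−c [-3, 1, -2, 2, -1, 3, 0], r+c [5, 3, 8, 6, 11, 9, 14] are all distinct, so no two queens attack.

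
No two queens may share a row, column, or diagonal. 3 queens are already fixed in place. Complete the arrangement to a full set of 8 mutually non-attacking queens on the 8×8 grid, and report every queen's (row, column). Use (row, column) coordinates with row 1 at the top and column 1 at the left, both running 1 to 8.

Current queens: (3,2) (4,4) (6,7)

(1,6) (2,8) (3,2) (4,4) (5,1) (6,7) (7,5) (8,3)

Row 1: attacked by (3,2)→{2,4}; (4,4)→{1,4,7}; (6,7)→{2,7}. Safe: 3, 5, 6, 8. Place at column 6.
Row 2: attacked by (1,6)→{5,6,7}; (3,2)→{1,2,3}; (4,4)→{2,4,6}; (6,7)→{3,7}. Safe: 8. Place at column 8.
Row 5: attacked by (1,6)→{2,6}; (2,8)→{5,8}; (3,2)→{2,4}; (4,4)→{3,4,5}; (6,7)→{6,7,8}. Safe: 1. Place at column 1.
Row 7: attacked by (1,6)→{6}; (2,8)→{3,8}; (3,2)→{2,6}; (4,4)→{1,4,7}; (5,1)→{1,3}; (6,7)→{6,7,8}. Safe: 5. Place at column 5.
Row 8: attacked by (1,6)→{6}; (2,8)→{2,8}; (3,2)→{2,7}; (4,4)→{4,8}; (5,1)→{1,4}; (6,7)→{5,7}; (7,5)→{4,5,6}. Safe: 3. Place at column 3.
Columns [6, 8, 2, 4, 1, 7, 5, 3], r−c [-5, -6, 1, 0, 4, -1, 2, 5], r+c [7, 10, 5, 8, 6, 13, 12, 11] are all distinct, so no two queens attack.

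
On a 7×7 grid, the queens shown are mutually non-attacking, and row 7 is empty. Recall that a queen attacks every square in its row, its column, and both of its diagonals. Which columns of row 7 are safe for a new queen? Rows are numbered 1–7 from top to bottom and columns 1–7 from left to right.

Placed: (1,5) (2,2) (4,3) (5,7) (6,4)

(1,5) attacks row 7 at column 5.
(2,2) attacks row 7 at column 2 and diagonals 7.
(4,3) attacks row 7 at column 3 and diagonals 6.
(5,7) attacks row 7 at column 7 and diagonals 5.
(6,4) attacks row 7 at column 4 and diagonals 3, 5.
Attacked columns: {2, 3, 4, 5, 6, 7}. Safe: {1}.

columns 1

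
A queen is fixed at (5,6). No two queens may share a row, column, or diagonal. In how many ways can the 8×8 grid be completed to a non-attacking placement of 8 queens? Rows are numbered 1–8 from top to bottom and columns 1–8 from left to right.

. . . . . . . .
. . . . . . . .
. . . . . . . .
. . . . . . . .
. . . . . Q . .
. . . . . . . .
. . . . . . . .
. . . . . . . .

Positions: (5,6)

12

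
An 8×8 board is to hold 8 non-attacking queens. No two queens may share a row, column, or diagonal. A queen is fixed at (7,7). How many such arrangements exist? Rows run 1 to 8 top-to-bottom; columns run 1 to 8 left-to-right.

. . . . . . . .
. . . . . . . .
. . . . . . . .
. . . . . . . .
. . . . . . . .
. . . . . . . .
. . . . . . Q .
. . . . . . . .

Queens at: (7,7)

Branch on row 1: col 2 → 3; col 3 → 5; col 4 → 2; col 5 → 1; col 6 → 3; col 8 → 2.
Sum: 3 + 5 + 2 + 1 + 3 + 2 = 16.

16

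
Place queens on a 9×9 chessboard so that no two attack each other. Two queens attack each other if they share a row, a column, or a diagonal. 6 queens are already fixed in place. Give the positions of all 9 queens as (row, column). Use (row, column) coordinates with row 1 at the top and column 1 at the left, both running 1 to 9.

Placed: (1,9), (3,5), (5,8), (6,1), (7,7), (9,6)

Row 2: attacked by (1,9)→{8,9}; (3,5)→{4,5,6}; (5,8)→{5,8}; (6,1)→{1,5}; (7,7)→{2,7}; (9,6)→{6}. Safe: 3. Place at column 3.
Row 4: attacked by (1,9)→{6,9}; (2,3)→{1,3,5}; (3,5)→{4,5,6}; (5,8)→{7,8,9}; (6,1)→{1,3}; (7,7)→{4,7}; (9,6)→{1,6}. Safe: 2. Place at column 2.
Row 8: attacked by (1,9)→{2,9}; (2,3)→{3,9}; (3,5)→{5}; (4,2)→{2,6}; (5,8)→{5,8}; (6,1)→{1,3}; (7,7)→{6,7,8}; (9,6)→{5,6,7}. Safe: 4. Place at column 4.
Columns [9, 3, 5, 2, 8, 1, 7, 4, 6], r−c [-8, -1, -2, 2, -3, 5, 0, 4, 3], r+c [10, 5, 8, 6, 13, 7, 14, 12, 15] are all distinct, so no two queens attack.

(1,9) (2,3) (3,5) (4,2) (5,8) (6,1) (7,7) (8,4) (9,6)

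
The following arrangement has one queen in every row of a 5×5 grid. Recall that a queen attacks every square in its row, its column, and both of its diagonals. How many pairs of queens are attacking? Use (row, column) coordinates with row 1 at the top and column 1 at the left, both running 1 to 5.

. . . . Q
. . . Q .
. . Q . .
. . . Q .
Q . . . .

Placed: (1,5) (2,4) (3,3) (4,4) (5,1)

8

Same column: (2,4)–(4,4) (column 4).
Same diagonal: (1,5)–(2,4) (|1−2| = |5−4| = 1); (1,5)–(3,3) (|1−3| = |5−3| = 2); (1,5)–(5,1) (|1−5| = |5−1| = 4); (2,4)–(3,3) (|2−3| = |4−3| = 1); (2,4)–(5,1) (|2−5| = |4−1| = 3); (3,3)–(4,4) (|3−4| = |3−4| = 1); (3,3)–(5,1) (|3−5| = |3−1| = 2).
Total attacking pairs: 8.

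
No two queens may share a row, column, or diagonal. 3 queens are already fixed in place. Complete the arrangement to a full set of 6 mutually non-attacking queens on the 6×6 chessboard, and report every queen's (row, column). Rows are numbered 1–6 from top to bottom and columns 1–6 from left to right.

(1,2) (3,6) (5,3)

(1,2) (2,4) (3,6) (4,1) (5,3) (6,5)

Row 2: attacked by (1,2)→{1,2,3}; (3,6)→{5,6}; (5,3)→{3,6}. Safe: 4. Place at column 4.
Row 4: attacked by (1,2)→{2,5}; (2,4)→{2,4,6}; (3,6)→{5,6}; (5,3)→{2,3,4}. Safe: 1. Place at column 1.
Row 6: attacked by (1,2)→{2}; (2,4)→{4}; (3,6)→{3,6}; (4,1)→{1,3}; (5,3)→{2,3,4}. Safe: 5. Place at column 5.
Columns [2, 4, 6, 1, 3, 5], r−c [-1, -2, -3, 3, 2, 1], r+c [3, 6, 9, 5, 8, 11] are all distinct, so no two queens attack.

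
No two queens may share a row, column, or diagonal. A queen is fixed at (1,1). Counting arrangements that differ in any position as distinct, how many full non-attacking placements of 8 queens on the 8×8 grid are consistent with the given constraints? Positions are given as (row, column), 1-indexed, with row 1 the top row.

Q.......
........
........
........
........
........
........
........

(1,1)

4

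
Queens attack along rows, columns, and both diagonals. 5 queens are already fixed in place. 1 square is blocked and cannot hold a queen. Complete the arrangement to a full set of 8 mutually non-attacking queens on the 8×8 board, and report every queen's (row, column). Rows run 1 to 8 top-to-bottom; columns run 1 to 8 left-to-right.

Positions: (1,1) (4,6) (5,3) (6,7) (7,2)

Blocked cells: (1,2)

Row 2: attacked by (1,1)→{1,2}; (4,6)→{4,6,8}; (5,3)→{3,6}; (6,7)→{3,7}; (7,2)→{2,7}. Safe: 5. Place at column 5.
Row 3: attacked by (1,1)→{1,3}; (2,5)→{4,5,6}; (4,6)→{5,6,7}; (5,3)→{1,3,5}; (6,7)→{4,7}; (7,2)→{2,6}. Safe: 8. Place at column 8.
Row 8: attacked by (1,1)→{1,8}; (2,5)→{5}; (3,8)→{3,8}; (4,6)→{2,6}; (5,3)→{3,6}; (6,7)→{5,7}; (7,2)→{1,2,3}. Safe: 4. Place at column 4.
Columns [1, 5, 8, 6, 3, 7, 2, 4], r−c [0, -3, -5, -2, 2, -1, 5, 4], r+c [2, 7, 11, 10, 8, 13, 9, 12] are all distinct, so no two queens attack.

(1,1) (2,5) (3,8) (4,6) (5,3) (6,7) (7,2) (8,4)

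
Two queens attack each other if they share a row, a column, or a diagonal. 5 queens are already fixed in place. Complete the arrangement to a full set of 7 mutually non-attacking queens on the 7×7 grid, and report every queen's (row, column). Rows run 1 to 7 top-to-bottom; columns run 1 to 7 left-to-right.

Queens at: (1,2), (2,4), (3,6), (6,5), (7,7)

(1,2) (2,4) (3,6) (4,1) (5,3) (6,5) (7,7)

Row 4: attacked by (1,2)→{2,5}; (2,4)→{2,4,6}; (3,6)→{5,6,7}; (6,5)→{3,5,7}; (7,7)→{4,7}. Safe: 1. Place at column 1.
Row 5: attacked by (1,2)→{2,6}; (2,4)→{1,4,7}; (3,6)→{4,6}; (4,1)→{1,2}; (6,5)→{4,5,6}; (7,7)→{5,7}. Safe: 3. Place at column 3.
Columns [2, 4, 6, 1, 3, 5, 7], r−c [-1, -2, -3, 3, 2, 1, 0], r+c [3, 6, 9, 5, 8, 11, 14] are all distinct, so no two queens attack.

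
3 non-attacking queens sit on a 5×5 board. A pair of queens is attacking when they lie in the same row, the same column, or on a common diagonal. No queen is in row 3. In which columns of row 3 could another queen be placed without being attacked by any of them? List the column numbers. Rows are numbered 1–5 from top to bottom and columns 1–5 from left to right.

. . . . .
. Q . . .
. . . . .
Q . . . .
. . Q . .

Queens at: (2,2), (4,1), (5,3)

columns 4

(2,2) attacks row 3 at column 2 and diagonals 1, 3.
(4,1) attacks row 3 at column 1 and diagonals 2.
(5,3) attacks row 3 at column 3 and diagonals 1, 5.
Attacked columns: {1, 2, 3, 5}. Safe: {4}.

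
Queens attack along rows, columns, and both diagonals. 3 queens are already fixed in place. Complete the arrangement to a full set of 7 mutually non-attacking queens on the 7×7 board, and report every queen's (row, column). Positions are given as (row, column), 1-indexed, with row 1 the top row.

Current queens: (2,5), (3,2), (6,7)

Row 1: attacked by (2,5)→{4,5,6}; (3,2)→{2,4}; (6,7)→{2,7}. Safe: 1, 3. Place at column 1.
Row 4: attacked by (1,1)→{1,4}; (2,5)→{3,5,7}; (3,2)→{1,2,3}; (6,7)→{5,7}. Safe: 6. Place at column 6.
Row 5: attacked by (1,1)→{1,5}; (2,5)→{2,5}; (3,2)→{2,4}; (4,6)→{5,6,7}; (6,7)→{6,7}. Safe: 3. Place at column 3.
Row 7: attacked by (1,1)→{1,7}; (2,5)→{5}; (3,2)→{2,6}; (4,6)→{3,6}; (5,3)→{1,3,5}; (6,7)→{6,7}. Safe: 4. Place at column 4.
Columns [1, 5, 2, 6, 3, 7, 4], r−c [0, -3, 1, -2, 2, -1, 3], r+c [2, 7, 5, 10, 8, 13, 11] are all distinct, so no two queens attack.

(1,1) (2,5) (3,2) (4,6) (5,3) (6,7) (7,4)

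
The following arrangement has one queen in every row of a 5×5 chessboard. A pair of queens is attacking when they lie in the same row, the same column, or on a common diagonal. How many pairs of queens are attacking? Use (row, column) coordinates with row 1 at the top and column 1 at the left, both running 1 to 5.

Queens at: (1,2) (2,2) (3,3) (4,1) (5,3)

3

Same column: (1,2)–(2,2) (column 2); (3,3)–(5,3) (column 3).
Same diagonal: (2,2)–(3,3) (|2−3| = |2−3| = 1).
Total attacking pairs: 3.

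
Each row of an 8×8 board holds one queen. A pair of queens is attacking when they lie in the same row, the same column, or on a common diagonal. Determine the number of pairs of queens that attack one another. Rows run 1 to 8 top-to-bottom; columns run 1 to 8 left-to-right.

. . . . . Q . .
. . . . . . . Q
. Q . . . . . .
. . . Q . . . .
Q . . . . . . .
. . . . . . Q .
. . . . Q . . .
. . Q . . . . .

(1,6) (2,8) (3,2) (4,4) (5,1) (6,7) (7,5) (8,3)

0

All columns are distinct and no two queens satisfy |Δrow| = |Δcol|, so no pair attacks.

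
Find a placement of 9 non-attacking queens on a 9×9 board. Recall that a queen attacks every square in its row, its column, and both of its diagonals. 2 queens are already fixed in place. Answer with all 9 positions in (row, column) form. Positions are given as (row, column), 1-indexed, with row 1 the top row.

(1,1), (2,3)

Row 3: attacked by (1,1)→{1,3}; (2,3)→{2,3,4}. Safe: 5, 6, 7, 8, 9. Place at column 6.
Row 4: attacked by (1,1)→{1,4}; (2,3)→{1,3,5}; (3,6)→{5,6,7}. Safe: 2, 8, 9. Place at column 8.
Row 5: attacked by (1,1)→{1,5}; (2,3)→{3,6}; (3,6)→{4,6,8}; (4,8)→{7,8,9}. Safe: 2. Place at column 2.
Row 6: attacked by (1,1)→{1,6}; (2,3)→{3,7}; (3,6)→{3,6,9}; (4,8)→{6,8}; (5,2)→{1,2,3}. Safe: 4, 5. Place at column 4.
Row 7: attacked by (1,1)→{1,7}; (2,3)→{3,8}; (3,6)→{2,6}; (4,8)→{5,8}; (5,2)→{2,4}; (6,4)→{3,4,5}. Safe: 9. Place at column 9.
Row 8: attacked by (1,1)→{1,8}; (2,3)→{3,9}; (3,6)→{1,6}; (4,8)→{4,8}; (5,2)→{2,5}; (6,4)→{2,4,6}; (7,9)→{8,9}. Safe: 7. Place at column 7.
Row 9: attacked by (1,1)→{1,9}; (2,3)→{3}; (3,6)→{6}; (4,8)→{3,8}; (5,2)→{2,6}; (6,4)→{1,4,7}; (7,9)→{7,9}; (8,7)→{6,7,8}. Safe: 5. Place at column 5.
Columns [1, 3, 6, 8, 2, 4, 9, 7, 5], r−c [0, -1, -3, -4, 3, 2, -2, 1, 4], r+c [2, 5, 9, 12, 7, 10, 16, 15, 14] are all distinct, so no two queens attack.

(1,1) (2,3) (3,6) (4,8) (5,2) (6,4) (7,9) (8,7) (9,5)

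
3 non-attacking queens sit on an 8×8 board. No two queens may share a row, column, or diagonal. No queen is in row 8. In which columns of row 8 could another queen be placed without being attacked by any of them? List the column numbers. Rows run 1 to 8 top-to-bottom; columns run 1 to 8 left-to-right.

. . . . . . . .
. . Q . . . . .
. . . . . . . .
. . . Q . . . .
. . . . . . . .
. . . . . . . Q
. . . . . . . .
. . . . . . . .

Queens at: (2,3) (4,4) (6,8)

columns 1, 2, 5, 7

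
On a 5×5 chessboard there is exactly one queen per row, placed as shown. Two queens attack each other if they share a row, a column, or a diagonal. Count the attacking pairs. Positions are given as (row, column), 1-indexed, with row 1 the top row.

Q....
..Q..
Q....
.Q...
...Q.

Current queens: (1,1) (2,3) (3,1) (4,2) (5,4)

2

Same column: (1,1)–(3,1) (column 1).
Same diagonal: (3,1)–(4,2) (|3−4| = |1−2| = 1).
Total attacking pairs: 2.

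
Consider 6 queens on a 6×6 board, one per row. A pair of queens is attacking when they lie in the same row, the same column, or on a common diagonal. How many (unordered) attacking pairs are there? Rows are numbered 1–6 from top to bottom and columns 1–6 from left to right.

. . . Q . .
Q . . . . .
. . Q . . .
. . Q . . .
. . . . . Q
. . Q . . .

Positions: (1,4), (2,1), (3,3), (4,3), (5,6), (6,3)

4

Same column: (3,3)–(4,3) (column 3); (3,3)–(6,3) (column 3); (4,3)–(6,3) (column 3).
Same diagonal: (2,1)–(4,3) (|2−4| = |1−3| = 2).
Total attacking pairs: 4.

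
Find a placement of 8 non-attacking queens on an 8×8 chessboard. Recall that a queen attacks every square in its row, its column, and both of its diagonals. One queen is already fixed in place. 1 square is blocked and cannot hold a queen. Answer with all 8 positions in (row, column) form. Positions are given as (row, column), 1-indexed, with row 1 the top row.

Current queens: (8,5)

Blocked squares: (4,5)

(1,3) (2,8) (3,4) (4,7) (5,1) (6,6) (7,2) (8,5)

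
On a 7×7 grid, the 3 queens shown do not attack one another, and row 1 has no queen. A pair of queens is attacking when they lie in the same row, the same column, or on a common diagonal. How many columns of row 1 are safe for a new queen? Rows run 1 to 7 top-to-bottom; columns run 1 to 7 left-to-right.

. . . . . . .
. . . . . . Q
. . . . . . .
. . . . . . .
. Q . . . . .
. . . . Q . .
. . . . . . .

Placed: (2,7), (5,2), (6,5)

3

(2,7) attacks row 1 at column 7 and diagonals 6.
(5,2) attacks row 1 at column 2 and diagonals 6.
(6,5) attacks row 1 at column 5.
Attacked columns: {2, 5, 6, 7}. Safe: {1, 3, 4}.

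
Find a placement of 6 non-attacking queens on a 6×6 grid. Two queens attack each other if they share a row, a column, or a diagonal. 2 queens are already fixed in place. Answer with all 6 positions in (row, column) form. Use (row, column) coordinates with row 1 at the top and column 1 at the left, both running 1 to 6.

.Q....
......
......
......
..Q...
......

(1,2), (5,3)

(1,2) (2,4) (3,6) (4,1) (5,3) (6,5)

Row 2: attacked by (1,2)→{1,2,3}; (5,3)→{3,6}. Safe: 4, 5. Place at column 4.
Row 3: attacked by (1,2)→{2,4}; (2,4)→{3,4,5}; (5,3)→{1,3,5}. Safe: 6. Place at column 6.
Row 4: attacked by (1,2)→{2,5}; (2,4)→{2,4,6}; (3,6)→{5,6}; (5,3)→{2,3,4}. Safe: 1. Place at column 1.
Row 6: attacked by (1,2)→{2}; (2,4)→{4}; (3,6)→{3,6}; (4,1)→{1,3}; (5,3)→{2,3,4}. Safe: 5. Place at column 5.
Columns [2, 4, 6, 1, 3, 5], r−c [-1, -2, -3, 3, 2, 1], r+c [3, 6, 9, 5, 8, 11] are all distinct, so no two queens attack.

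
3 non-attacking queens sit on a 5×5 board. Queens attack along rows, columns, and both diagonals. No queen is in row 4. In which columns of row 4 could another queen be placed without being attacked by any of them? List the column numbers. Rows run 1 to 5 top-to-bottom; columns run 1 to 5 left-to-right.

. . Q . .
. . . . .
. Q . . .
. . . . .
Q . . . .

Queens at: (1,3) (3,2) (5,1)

columns 4, 5

(1,3) attacks row 4 at column 3.
(3,2) attacks row 4 at column 2 and diagonals 1, 3.
(5,1) attacks row 4 at column 1 and diagonals 2.
Attacked columns: {1, 2, 3}. Safe: {4, 5}.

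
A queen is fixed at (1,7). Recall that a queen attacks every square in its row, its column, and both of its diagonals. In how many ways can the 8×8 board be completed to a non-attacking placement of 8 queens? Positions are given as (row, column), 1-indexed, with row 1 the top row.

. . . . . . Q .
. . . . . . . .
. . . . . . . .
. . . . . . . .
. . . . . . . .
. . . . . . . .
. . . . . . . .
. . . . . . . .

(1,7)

8

Branch on row 2: col 1 → 1; col 2 → 2; col 3 → 2; col 4 → 2; col 5 → 1.
Sum: 1 + 2 + 2 + 2 + 1 = 8.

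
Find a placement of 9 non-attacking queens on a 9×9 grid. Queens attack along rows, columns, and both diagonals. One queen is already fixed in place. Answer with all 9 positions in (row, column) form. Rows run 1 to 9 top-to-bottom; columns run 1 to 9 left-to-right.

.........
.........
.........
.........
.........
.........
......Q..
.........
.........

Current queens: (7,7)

(1,2) (2,9) (3,5) (4,3) (5,8) (6,4) (7,7) (8,1) (9,6)

Row 1: attacked by (7,7)→{1,7}. Safe: 2, 3, 4, 5, 6, 8, 9. Place at column 2.
Row 2: attacked by (1,2)→{1,2,3}; (7,7)→{2,7}. Safe: 4, 5, 6, 8, 9. Place at column 9.
Row 3: attacked by (1,2)→{2,4}; (2,9)→{8,9}; (7,7)→{3,7}. Safe: 1, 5, 6. Place at column 5.
Row 4: attacked by (1,2)→{2,5}; (2,9)→{7,9}; (3,5)→{4,5,6}; (7,7)→{4,7}. Safe: 1, 3, 8. Place at column 3.
Row 5: attacked by (1,2)→{2,6}; (2,9)→{6,9}; (3,5)→{3,5,7}; (4,3)→{2,3,4}; (7,7)→{5,7,9}. Safe: 1, 8. Place at column 8.
Row 6: attacked by (1,2)→{2,7}; (2,9)→{5,9}; (3,5)→{2,5,8}; (4,3)→{1,3,5}; (5,8)→{7,8,9}; (7,7)→{6,7,8}. Safe: 4. Place at column 4.
Row 8: attacked by (1,2)→{2,9}; (2,9)→{3,9}; (3,5)→{5}; (4,3)→{3,7}; (5,8)→{5,8}; (6,4)→{2,4,6}; (7,7)→{6,7,8}. Safe: 1. Place at column 1.
Row 9: attacked by (1,2)→{2}; (2,9)→{2,9}; (3,5)→{5}; (4,3)→{3,8}; (5,8)→{4,8}; (6,4)→{1,4,7}; (7,7)→{5,7,9}; (8,1)→{1,2}. Safe: 6. Place at column 6.
Columns [2, 9, 5, 3, 8, 4, 7, 1, 6], r−c [-1, -7, -2, 1, -3, 2, 0, 7, 3], r+c [3, 11, 8, 7, 13, 10, 14, 9, 15] are all distinct, so no two queens attack.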